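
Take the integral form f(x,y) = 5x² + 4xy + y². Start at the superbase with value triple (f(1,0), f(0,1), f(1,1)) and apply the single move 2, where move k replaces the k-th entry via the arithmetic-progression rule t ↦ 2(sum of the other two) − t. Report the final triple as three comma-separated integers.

start (5,1,10) = (f(1,0),f(0,1),f(1,1))
replace slot 2: 2·(5+10) − 1 = 29 → (5,29,10)

5,29,10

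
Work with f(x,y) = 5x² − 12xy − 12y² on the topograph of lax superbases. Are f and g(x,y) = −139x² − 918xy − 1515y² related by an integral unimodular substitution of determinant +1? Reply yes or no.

D₁ = 384, D₂ = 384
river cycle of f (length 4): (-12, 12, 5), (5, 18, -3), (-3, 18, 5), (5, 12, -12)
river cycle of g (length 4): (-12, 12, 5), (5, 18, -3), (-3, 18, 5), (5, 12, -12)
cycles coincide ⇒ equivalent

yes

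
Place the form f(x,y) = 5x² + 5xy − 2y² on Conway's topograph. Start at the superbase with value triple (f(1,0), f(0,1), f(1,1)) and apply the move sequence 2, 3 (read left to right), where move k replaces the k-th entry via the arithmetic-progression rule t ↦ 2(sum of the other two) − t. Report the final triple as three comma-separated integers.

start (5,-2,8) = (f(1,0),f(0,1),f(1,1))
replace slot 2: 2·(5+8) − (-2) = 28 → (5,28,8)
replace slot 3: 2·(5+28) − 8 = 58 → (5,28,58)

5,28,58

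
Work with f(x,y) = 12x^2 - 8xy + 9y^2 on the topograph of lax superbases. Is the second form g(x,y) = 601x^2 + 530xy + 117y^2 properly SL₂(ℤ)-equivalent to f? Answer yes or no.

D₁ = -368, D₂ = -368
f: flip: (12,-8,9)→(9,8,12)
f: reduced (well bottom): (9,8,12) with a≤c, −a<b≤a
g: flip: (601,530,117)→(117,-530,601)
g: translate: b→-62 (≡-530 mod 234), so (117,-530,601)→(117,-62,9)
g: flip: (117,-62,9)→(9,62,117)
g: translate: b→8 (≡62 mod 18), so (9,62,117)→(9,8,12)
g: reduced (well bottom): (9,8,12) with a≤c, −a<b≤a
reduced forms (9, 8, 12) vs (9, 8, 12) ⇒ equivalent

yes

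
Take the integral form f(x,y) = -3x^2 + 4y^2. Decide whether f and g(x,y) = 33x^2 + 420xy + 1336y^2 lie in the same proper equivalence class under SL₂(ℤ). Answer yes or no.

D₁ = 48, D₂ = 48
river cycle of f (length 2): (-3, 6, 1), (1, 6, -3)
river cycle of g (length 2): (-3, 6, 1), (1, 6, -3)
cycles coincide ⇒ equivalent

yes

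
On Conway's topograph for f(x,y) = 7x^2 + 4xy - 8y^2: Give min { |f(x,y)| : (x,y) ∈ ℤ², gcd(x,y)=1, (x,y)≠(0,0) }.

river: ρ → (-8,12,3)
river: ρ → (3,12,-8)
river: ρ → (-8,4,7)
river: ρ → (7,10,-5)
river: ρ → (-5,10,7)
river: ρ → (7,4,-8)
closes: descent 0, river 6
min |a| on river = 3

3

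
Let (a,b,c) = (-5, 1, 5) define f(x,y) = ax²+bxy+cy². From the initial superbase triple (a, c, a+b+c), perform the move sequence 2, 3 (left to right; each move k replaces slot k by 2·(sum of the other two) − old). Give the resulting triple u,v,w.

start (-5,5,1) = (f(1,0),f(0,1),f(1,1))
replace slot 2: 2·((-5)+1) − 5 = -13 → (-5,-13,1)
replace slot 3: 2·((-5)+(-13)) − 1 = -37 → (-5,-13,-37)

-5,-13,-37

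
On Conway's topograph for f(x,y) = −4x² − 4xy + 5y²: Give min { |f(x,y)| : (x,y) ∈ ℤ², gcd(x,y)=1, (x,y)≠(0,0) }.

descent: ρ → (5,4,-4)  [lands on river]
river: ρ → (-4,4,5)
river: ρ → (5,6,-3)
river: ρ → (-3,6,5)
closes: descent 1, river 4
min |a| on river = 3

3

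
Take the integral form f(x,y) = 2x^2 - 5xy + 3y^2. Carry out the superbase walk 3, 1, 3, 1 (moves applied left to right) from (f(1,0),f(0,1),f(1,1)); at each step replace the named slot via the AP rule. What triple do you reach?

start (2,3,0) = (f(1,0),f(0,1),f(1,1))
replace slot 3: 2·(2+3) − 0 = 10 → (2,3,10)
replace slot 1: 2·(3+10) − 2 = 24 → (24,3,10)
replace slot 3: 2·(24+3) − 10 = 44 → (24,3,44)
replace slot 1: 2·(3+44) − 24 = 70 → (70,3,44)

70,3,44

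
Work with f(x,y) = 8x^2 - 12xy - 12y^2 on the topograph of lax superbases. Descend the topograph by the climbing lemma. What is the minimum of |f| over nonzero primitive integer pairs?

descent: ρ → (-12,12,8)  [lands on river]
river: ρ → (8,20,-4)
river: ρ → (-4,20,8)
river: ρ → (8,12,-12)
closes: descent 1, river 4
min |a| on river = 4

4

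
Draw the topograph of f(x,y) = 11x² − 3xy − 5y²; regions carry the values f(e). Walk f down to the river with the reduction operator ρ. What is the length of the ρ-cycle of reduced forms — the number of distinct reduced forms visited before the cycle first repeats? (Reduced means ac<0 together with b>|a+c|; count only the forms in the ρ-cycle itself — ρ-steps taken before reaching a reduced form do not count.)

D = 229, ⌊√D⌋ = 15
descent: ρ → (-5,13,3)  [lands on river]
river: ρ → (3,11,-9)
river: ρ → (-9,7,5)
river: ρ → (5,13,-3)
river: ρ → (-3,11,9)
river: ρ → (9,7,-5)
ρ-cycle length = 6 (tail of 1 descent step not counted)

6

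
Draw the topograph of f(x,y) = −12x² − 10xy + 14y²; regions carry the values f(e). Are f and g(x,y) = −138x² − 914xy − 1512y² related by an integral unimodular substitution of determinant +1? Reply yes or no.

D₁ = 772, D₂ = 772
river cycle of f (length 30): (14, 10, -12), (-12, 14, 12), (12, 10, -14), (-14, 18, 8), (8, 14, -18), (-18, 22, 4), (4, 26, -6), (-6, 22, 12), (12, 26, -2), (-2, 26, 12), … (20 more)
river cycle of g (length 30): (-12, 14, 12), (12, 10, -14), (-14, 18, 8), (8, 14, -18), (-18, 22, 4), (4, 26, -6), (-6, 22, 12), (12, 26, -2), (-2, 26, 12), (12, 22, -6), … (20 more)
cycles coincide ⇒ equivalent

yes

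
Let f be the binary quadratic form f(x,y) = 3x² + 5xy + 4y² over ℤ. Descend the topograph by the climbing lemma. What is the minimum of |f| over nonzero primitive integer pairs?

translate: b→-1 (≡5 mod 6), so (3,5,4)→(3,-1,2)
flip: (3,-1,2)→(2,1,3)
reduced (well bottom): (2,1,3) with a≤c, −a<b≤a
well minimum = a = 2

2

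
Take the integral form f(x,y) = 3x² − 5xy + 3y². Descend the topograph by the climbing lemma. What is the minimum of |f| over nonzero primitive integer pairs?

translate: b→1 (≡-5 mod 6), so (3,-5,3)→(3,1,1)
flip: (3,1,1)→(1,-1,3)
translate: b→1 (≡-1 mod 2), so (1,-1,3)→(1,1,3)
reduced (well bottom): (1,1,3) with a≤c, −a<b≤a
well minimum = a = 1

1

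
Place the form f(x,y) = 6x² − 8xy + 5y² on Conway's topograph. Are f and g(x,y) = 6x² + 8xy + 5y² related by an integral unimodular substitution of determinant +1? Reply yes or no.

D₁ = -56, D₂ = -56
f: translate: b→4 (≡-8 mod 12), so (6,-8,5)→(6,4,3)
f: flip: (6,4,3)→(3,-4,6)
f: translate: b→2 (≡-4 mod 6), so (3,-4,6)→(3,2,5)
f: reduced (well bottom): (3,2,5) with a≤c, −a<b≤a
g: translate: b→-4 (≡8 mod 12), so (6,8,5)→(6,-4,3)
g: flip: (6,-4,3)→(3,4,6)
g: translate: b→-2 (≡4 mod 6), so (3,4,6)→(3,-2,5)
g: reduced (well bottom): (3,-2,5) with a≤c, −a<b≤a
reduced forms (3, 2, 5) vs (3, -2, 5) ⇒ inequivalent

no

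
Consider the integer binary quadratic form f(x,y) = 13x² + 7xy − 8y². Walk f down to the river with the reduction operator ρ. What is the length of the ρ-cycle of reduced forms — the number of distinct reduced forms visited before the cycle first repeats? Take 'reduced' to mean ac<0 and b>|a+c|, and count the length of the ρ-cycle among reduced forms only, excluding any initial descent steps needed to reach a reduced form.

D = 465, ⌊√D⌋ = 21
river: ρ → (-8,9,12)
river: ρ → (12,15,-5)
river: ρ → (-5,15,12)
river: ρ → (12,9,-8)
river: ρ → (-8,7,13)
river: ρ → (13,19,-2)
river: ρ → (-2,21,3)
river: ρ → (3,21,-2)
river: ρ → (-2,19,13)
river: ρ → (13,7,-8)
ρ-cycle length = 10 (tail of 0 descent steps not counted)

10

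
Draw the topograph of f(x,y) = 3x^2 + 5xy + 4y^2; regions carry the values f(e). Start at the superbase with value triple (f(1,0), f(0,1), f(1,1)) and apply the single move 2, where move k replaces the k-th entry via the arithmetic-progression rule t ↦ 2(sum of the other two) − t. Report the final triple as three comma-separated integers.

start (3,4,12) = (f(1,0),f(0,1),f(1,1))
replace slot 2: 2·(3+12) − 4 = 26 → (3,26,12)

3,26,12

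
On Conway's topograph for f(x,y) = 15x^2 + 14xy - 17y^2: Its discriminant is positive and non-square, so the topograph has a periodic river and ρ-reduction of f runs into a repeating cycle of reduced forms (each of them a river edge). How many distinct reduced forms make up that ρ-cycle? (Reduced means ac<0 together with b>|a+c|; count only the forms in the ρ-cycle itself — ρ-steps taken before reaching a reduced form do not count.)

D = 1216, ⌊√D⌋ = 34
river: ρ → (-17,20,12)
river: ρ → (12,28,-9)
river: ρ → (-9,26,15)
river: ρ → (15,34,-1)
river: ρ → (-1,34,15)
river: ρ → (15,26,-9)
river: ρ → (-9,28,12)
river: ρ → (12,20,-17)
river: ρ → (-17,14,15)
river: ρ → (15,16,-16)
river: ρ → (-16,16,15)
river: ρ → (15,14,-17)
ρ-cycle length = 12 (tail of 0 descent steps not counted)

12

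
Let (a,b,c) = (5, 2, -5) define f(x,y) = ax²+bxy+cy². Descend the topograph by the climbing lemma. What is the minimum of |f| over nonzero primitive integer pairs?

river: ρ → (-5,8,2)
river: ρ → (2,8,-5)
river: ρ → (-5,2,5)
river: ρ → (5,8,-2)
river: ρ → (-2,8,5)
river: ρ → (5,2,-5)
closes: descent 0, river 6
min |a| on river = 2

2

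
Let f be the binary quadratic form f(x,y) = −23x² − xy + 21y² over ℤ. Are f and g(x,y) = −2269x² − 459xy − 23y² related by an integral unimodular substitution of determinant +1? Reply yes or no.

D₁ = 1933, D₂ = 1933
river cycle of f (length 30): (21, 43, -1), (-1, 43, 21), (21, 41, -3), (-3, 43, 7), (7, 41, -9), (-9, 31, 27), (27, 23, -13), (-13, 29, 21), (21, 13, -21), (-21, 29, 13), … (20 more)
river cycle of g (length 30): (21, 43, -1), (-1, 43, 21), (21, 41, -3), (-3, 43, 7), (7, 41, -9), (-9, 31, 27), (27, 23, -13), (-13, 29, 21), (21, 13, -21), (-21, 29, 13), … (20 more)
cycles coincide ⇒ equivalent

yes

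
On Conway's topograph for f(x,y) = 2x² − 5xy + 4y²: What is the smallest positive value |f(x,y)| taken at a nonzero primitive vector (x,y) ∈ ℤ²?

translate: b→-1 (≡-5 mod 4), so (2,-5,4)→(2,-1,1)
flip: (2,-1,1)→(1,1,2)
reduced (well bottom): (1,1,2) with a≤c, −a<b≤a
well minimum = a = 1

1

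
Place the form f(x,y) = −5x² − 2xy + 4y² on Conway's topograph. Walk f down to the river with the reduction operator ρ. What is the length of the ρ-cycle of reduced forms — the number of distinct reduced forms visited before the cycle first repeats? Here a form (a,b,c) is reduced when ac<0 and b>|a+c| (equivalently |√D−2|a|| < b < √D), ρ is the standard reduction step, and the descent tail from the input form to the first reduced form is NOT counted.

D = 84, ⌊√D⌋ = 9
descent: ρ → (4,2,-5)  [lands on river]
river: ρ → (-5,8,1)
river: ρ → (1,8,-5)
river: ρ → (-5,2,4)
river: ρ → (4,6,-3)
river: ρ → (-3,6,4)
ρ-cycle length = 6 (tail of 1 descent step not counted)

6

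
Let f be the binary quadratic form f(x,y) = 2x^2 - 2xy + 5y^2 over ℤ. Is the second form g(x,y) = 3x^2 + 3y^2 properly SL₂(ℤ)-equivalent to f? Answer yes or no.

D₁ = -36, D₂ = -36
f: translate: b→2 (≡-2 mod 4), so (2,-2,5)→(2,2,5)
f: reduced (well bottom): (2,2,5) with a≤c, −a<b≤a
g: reduced (well bottom): (3,0,3) with a≤c, −a<b≤a
reduced forms (2, 2, 5) vs (3, 0, 3) ⇒ inequivalent

no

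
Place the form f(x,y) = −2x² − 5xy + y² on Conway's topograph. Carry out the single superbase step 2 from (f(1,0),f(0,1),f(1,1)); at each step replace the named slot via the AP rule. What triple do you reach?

start (-2,1,-6) = (f(1,0),f(0,1),f(1,1))
replace slot 2: 2·((-2)+(-6)) − 1 = -17 → (-2,-17,-6)

-2,-17,-6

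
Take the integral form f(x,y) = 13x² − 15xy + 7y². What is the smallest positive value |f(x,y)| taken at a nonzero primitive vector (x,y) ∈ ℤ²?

translate: b→11 (≡-15 mod 26), so (13,-15,7)→(13,11,5)
flip: (13,11,5)→(5,-11,13)
translate: b→-1 (≡-11 mod 10), so (5,-11,13)→(5,-1,7)
reduced (well bottom): (5,-1,7) with a≤c, −a<b≤a
well minimum = a = 5

5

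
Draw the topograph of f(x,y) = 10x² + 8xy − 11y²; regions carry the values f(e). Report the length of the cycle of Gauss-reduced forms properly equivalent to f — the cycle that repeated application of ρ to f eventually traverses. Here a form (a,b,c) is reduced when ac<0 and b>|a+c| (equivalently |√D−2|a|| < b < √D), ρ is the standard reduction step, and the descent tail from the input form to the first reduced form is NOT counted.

D = 504, ⌊√D⌋ = 22
river: ρ → (-11,14,7)
river: ρ → (7,14,-11)
river: ρ → (-11,8,10)
river: ρ → (10,12,-9)
river: ρ → (-9,6,13)
river: ρ → (13,20,-2)
river: ρ → (-2,20,13)
river: ρ → (13,6,-9)
river: ρ → (-9,12,10)
river: ρ → (10,8,-11)
ρ-cycle length = 10 (tail of 0 descent steps not counted)

10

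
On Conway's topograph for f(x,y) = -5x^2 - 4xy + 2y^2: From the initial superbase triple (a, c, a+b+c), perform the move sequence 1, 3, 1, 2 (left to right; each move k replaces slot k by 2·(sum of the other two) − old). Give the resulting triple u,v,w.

start (-5,2,-7) = (f(1,0),f(0,1),f(1,1))
replace slot 1: 2·(2+(-7)) − (-5) = -5 → (-5,2,-7)
replace slot 3: 2·((-5)+2) − (-7) = 1 → (-5,2,1)
replace slot 1: 2·(2+1) − (-5) = 11 → (11,2,1)
replace slot 2: 2·(11+1) − 2 = 22 → (11,22,1)

11,22,1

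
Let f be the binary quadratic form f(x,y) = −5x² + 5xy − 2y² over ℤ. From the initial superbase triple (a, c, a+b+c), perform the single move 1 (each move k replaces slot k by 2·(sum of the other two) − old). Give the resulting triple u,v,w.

start (-5,-2,-2) = (f(1,0),f(0,1),f(1,1))
replace slot 1: 2·((-2)+(-2)) − (-5) = -3 → (-3,-2,-2)

-3,-2,-2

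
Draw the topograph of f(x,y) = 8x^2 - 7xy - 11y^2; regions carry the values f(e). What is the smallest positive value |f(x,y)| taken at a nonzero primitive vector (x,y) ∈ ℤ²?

descent: ρ → (-11,7,8)  [lands on river]
river: ρ → (8,9,-10)
river: ρ → (-10,11,7)
river: ρ → (7,17,-4)
river: ρ → (-4,15,11)
river: ρ → (11,7,-8)
river: ρ → (-8,9,10)
river: ρ → (10,11,-7)
river: ρ → (-7,17,4)
river: ρ → (4,15,-11)
closes: descent 1, river 10
min |a| on river = 4

4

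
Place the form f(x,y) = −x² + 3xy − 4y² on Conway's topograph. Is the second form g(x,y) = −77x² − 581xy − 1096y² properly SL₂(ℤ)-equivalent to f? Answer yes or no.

D₁ = -7, D₂ = -7
f is negative-definite; reduce −f:
−f: translate: b→1 (≡-3 mod 2), so (1,-3,4)→(1,1,2)
−f: reduced (well bottom): (1,1,2) with a≤c, −a<b≤a
flip sign back: reduced form of f is (-1,-1,-2)
g is negative-definite; reduce −g:
−g: translate: b→-35 (≡581 mod 154), so (77,581,1096)→(77,-35,4)
−g: flip: (77,-35,4)→(4,35,77)
−g: translate: b→3 (≡35 mod 8), so (4,35,77)→(4,3,1)
−g: flip: (4,3,1)→(1,-3,4)
−g: translate: b→1 (≡-3 mod 2), so (1,-3,4)→(1,1,2)
−g: reduced (well bottom): (1,1,2) with a≤c, −a<b≤a
flip sign back: reduced form of g is (-1,-1,-2)
reduced forms (-1, -1, -2) vs (-1, -1, -2) ⇒ equivalent

yes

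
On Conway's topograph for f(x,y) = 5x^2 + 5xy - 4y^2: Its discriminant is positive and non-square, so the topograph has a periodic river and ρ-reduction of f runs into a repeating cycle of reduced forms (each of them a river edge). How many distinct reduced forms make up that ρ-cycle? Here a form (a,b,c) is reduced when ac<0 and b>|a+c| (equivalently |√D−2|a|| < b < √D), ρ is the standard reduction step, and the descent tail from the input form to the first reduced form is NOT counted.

D = 105, ⌊√D⌋ = 10
river: ρ → (-4,3,6)
river: ρ → (6,9,-1)
river: ρ → (-1,9,6)
river: ρ → (6,3,-4)
river: ρ → (-4,5,5)
river: ρ → (5,5,-4)
ρ-cycle length = 6 (tail of 0 descent steps not counted)

6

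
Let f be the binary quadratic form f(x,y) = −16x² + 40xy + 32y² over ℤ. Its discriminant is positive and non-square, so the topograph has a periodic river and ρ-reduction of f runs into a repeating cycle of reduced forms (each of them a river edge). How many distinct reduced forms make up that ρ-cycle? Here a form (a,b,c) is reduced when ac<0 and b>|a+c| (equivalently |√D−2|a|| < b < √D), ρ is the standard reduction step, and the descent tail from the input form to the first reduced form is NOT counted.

D = 3648, ⌊√D⌋ = 60
river: ρ → (32,24,-24)
river: ρ → (-24,24,32)
river: ρ → (32,40,-16)
river: ρ → (-16,56,8)
river: ρ → (8,56,-16)
river: ρ → (-16,40,32)
ρ-cycle length = 6 (tail of 0 descent steps not counted)

6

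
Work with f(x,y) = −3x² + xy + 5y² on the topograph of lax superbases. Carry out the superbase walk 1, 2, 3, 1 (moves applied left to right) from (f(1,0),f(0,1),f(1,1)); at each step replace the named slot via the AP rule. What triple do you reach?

start (-3,5,3) = (f(1,0),f(0,1),f(1,1))
replace slot 1: 2·(5+3) − (-3) = 19 → (19,5,3)
replace slot 2: 2·(19+3) − 5 = 39 → (19,39,3)
replace slot 3: 2·(19+39) − 3 = 113 → (19,39,113)
replace slot 1: 2·(39+113) − 19 = 285 → (285,39,113)

285,39,113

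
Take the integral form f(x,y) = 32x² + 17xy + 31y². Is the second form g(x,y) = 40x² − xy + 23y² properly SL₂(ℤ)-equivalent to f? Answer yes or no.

D₁ = -3679, D₂ = -3679
f: flip: (32,17,31)→(31,-17,32)
f: reduced (well bottom): (31,-17,32) with a≤c, −a<b≤a
g: flip: (40,-1,23)→(23,1,40)
g: reduced (well bottom): (23,1,40) with a≤c, −a<b≤a
reduced forms (31, -17, 32) vs (23, 1, 40) ⇒ inequivalent

no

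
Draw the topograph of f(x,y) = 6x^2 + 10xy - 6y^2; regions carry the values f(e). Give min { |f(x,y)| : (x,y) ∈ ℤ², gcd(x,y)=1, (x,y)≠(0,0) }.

river: ρ → (-6,14,2)
river: ρ → (2,14,-6)
river: ρ → (-6,10,6)
river: ρ → (6,14,-2)
river: ρ → (-2,14,6)
river: ρ → (6,10,-6)
closes: descent 0, river 6
min |a| on river = 2

2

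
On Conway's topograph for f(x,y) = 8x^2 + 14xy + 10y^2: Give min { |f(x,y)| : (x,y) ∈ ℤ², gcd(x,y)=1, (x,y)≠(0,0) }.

translate: b→-2 (≡14 mod 16), so (8,14,10)→(8,-2,4)
flip: (8,-2,4)→(4,2,8)
reduced (well bottom): (4,2,8) with a≤c, −a<b≤a
well minimum = a = 4

4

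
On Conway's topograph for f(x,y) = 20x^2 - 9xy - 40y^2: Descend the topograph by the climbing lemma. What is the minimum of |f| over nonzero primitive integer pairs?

descent: ρ → (-40,9,20)
descent: ρ → (20,31,-29)  [lands on river]
river: ρ → (-29,27,22)
river: ρ → (22,17,-34)
river: ρ → (-34,51,5)
river: ρ → (5,49,-44)
river: ρ → (-44,39,10)
river: ρ → (10,41,-40)
river: ρ → (-40,39,11)
river: ρ → (11,49,-20)
river: ρ → (-20,31,29)
river: ρ → (29,27,-22)
river: ρ → (-22,17,34)
river: ρ → (34,51,-5)
river: ρ → (-5,49,44)
river: ρ → (44,39,-10)
river: ρ → (-10,41,40)
river: ρ → (40,39,-11)
river: ρ → (-11,49,20)
closes: descent 2, river 18
min |a| on river = 5

5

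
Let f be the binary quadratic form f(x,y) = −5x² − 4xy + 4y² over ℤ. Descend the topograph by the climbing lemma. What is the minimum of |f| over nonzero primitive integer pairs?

descent: ρ → (4,4,-5)  [lands on river]
river: ρ → (-5,6,3)
river: ρ → (3,6,-5)
river: ρ → (-5,4,4)
closes: descent 1, river 4
min |a| on river = 3

3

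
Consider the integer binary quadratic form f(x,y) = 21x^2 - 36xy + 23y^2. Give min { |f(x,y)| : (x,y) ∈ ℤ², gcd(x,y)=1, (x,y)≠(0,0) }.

translate: b→6 (≡-36 mod 42), so (21,-36,23)→(21,6,8)
flip: (21,6,8)→(8,-6,21)
reduced (well bottom): (8,-6,21) with a≤c, −a<b≤a
well minimum = a = 8

8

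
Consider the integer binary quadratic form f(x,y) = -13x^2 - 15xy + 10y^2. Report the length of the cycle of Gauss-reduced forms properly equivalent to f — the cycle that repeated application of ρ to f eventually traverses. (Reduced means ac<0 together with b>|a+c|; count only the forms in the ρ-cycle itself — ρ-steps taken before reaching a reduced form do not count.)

D = 745, ⌊√D⌋ = 27
descent: ρ → (10,15,-13)  [lands on river]
river: ρ → (-13,11,12)
river: ρ → (12,13,-12)
river: ρ → (-12,11,13)
river: ρ → (13,15,-10)
river: ρ → (-10,25,3)
river: ρ → (3,23,-18)
river: ρ → (-18,13,8)
river: ρ → (8,19,-12)
river: ρ → (-12,5,15)
river: ρ → (15,25,-2)
river: ρ → (-2,27,2)
river: ρ → (2,25,-15)
river: ρ → (-15,5,12)
river: ρ → (12,19,-8)
river: ρ → (-8,13,18)
river: ρ → (18,23,-3)
river: ρ → (-3,25,10)
ρ-cycle length = 18 (tail of 1 descent step not counted)

18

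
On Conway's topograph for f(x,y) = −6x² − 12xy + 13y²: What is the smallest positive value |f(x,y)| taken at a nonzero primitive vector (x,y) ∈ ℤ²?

descent: ρ → (13,12,-6)  [lands on river]
river: ρ → (-6,12,13)
river: ρ → (13,14,-5)
river: ρ → (-5,16,10)
river: ρ → (10,4,-11)
river: ρ → (-11,18,3)
river: ρ → (3,18,-11)
river: ρ → (-11,4,10)
river: ρ → (10,16,-5)
river: ρ → (-5,14,13)
closes: descent 1, river 10
min |a| on river = 3

3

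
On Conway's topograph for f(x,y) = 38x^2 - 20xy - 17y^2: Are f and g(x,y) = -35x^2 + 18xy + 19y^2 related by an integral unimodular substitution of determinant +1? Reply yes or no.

D₁ = 2984, D₂ = 2984
river cycle of f (length 26): (-17, 54, 1), (1, 54, -17), (-17, 48, 10), (10, 52, -7), (-7, 46, 31), (31, 16, -22), (-22, 28, 25), (25, 22, -25), (-25, 28, 22), (22, 16, -31), … (16 more)
river cycle of g (length 30): (19, 20, -34), (-34, 48, 5), (5, 52, -14), (-14, 32, 35), (35, 38, -11), (-11, 50, 11), (11, 38, -35), (-35, 32, 14), (14, 52, -5), (-5, 48, 34), … (20 more)
cycles differ ⇒ inequivalent

no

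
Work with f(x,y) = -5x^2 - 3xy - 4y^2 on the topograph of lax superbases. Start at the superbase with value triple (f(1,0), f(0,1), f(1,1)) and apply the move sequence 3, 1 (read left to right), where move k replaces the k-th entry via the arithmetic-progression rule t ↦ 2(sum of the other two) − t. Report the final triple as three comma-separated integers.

start (-5,-4,-12) = (f(1,0),f(0,1),f(1,1))
replace slot 3: 2·((-5)+(-4)) − (-12) = -6 → (-5,-4,-6)
replace slot 1: 2·((-4)+(-6)) − (-5) = -15 → (-15,-4,-6)

-15,-4,-6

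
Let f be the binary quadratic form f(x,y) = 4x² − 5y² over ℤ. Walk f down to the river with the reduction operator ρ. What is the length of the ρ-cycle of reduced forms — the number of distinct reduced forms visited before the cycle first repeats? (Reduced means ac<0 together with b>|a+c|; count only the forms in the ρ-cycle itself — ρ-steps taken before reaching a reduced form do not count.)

D = 80, ⌊√D⌋ = 8
descent: ρ → (-5,0,4)
descent: ρ → (4,8,-1)  [lands on river]
river: ρ → (-1,8,4)
ρ-cycle length = 2 (tail of 2 descent steps not counted)

2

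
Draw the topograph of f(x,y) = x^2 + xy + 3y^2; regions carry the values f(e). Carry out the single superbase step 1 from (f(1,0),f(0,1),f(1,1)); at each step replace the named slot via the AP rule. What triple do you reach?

start (1,3,5) = (f(1,0),f(0,1),f(1,1))
replace slot 1: 2·(3+5) − 1 = 15 → (15,3,5)

15,3,5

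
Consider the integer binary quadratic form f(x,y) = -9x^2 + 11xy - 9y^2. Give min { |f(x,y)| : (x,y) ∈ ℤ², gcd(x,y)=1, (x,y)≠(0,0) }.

translate: b→7 (≡-11 mod 18), so (9,-11,9)→(9,7,7)
flip: (9,7,7)→(7,-7,9)
translate: b→7 (≡-7 mod 14), so (7,-7,9)→(7,7,9)
reduced (well bottom): (7,7,9) with a≤c, −a<b≤a
well minimum |f| = |-7| = 7 (negative-definite)

7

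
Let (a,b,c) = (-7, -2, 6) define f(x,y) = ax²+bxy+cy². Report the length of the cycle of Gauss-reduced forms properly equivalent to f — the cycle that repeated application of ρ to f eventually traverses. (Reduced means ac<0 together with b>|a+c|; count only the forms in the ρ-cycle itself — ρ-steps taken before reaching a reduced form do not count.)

D = 172, ⌊√D⌋ = 13
descent: ρ → (6,2,-7)  [lands on river]
river: ρ → (-7,12,1)
river: ρ → (1,12,-7)
river: ρ → (-7,2,6)
river: ρ → (6,10,-3)
river: ρ → (-3,8,9)
river: ρ → (9,10,-2)
river: ρ → (-2,10,9)
river: ρ → (9,8,-3)
river: ρ → (-3,10,6)
ρ-cycle length = 10 (tail of 1 descent step not counted)

10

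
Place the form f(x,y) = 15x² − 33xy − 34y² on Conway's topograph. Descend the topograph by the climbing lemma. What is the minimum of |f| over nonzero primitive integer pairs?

descent: ρ → (-34,33,15)  [lands on river]
river: ρ → (15,27,-40)
river: ρ → (-40,53,2)
river: ρ → (2,55,-13)
river: ρ → (-13,49,14)
river: ρ → (14,35,-34)
closes: descent 1, river 6
min |a| on river = 2

2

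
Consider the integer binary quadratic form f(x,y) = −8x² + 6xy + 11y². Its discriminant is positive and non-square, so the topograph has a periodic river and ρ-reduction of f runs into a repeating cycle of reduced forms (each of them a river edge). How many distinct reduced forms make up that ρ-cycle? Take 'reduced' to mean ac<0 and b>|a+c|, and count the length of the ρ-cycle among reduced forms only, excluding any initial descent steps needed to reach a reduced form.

D = 388, ⌊√D⌋ = 19
river: ρ → (11,16,-3)
river: ρ → (-3,14,16)
river: ρ → (16,18,-1)
river: ρ → (-1,18,16)
river: ρ → (16,14,-3)
river: ρ → (-3,16,11)
river: ρ → (11,6,-8)
river: ρ → (-8,10,9)
river: ρ → (9,8,-9)
river: ρ → (-9,10,8)
river: ρ → (8,6,-11)
river: ρ → (-11,16,3)
river: ρ → (3,14,-16)
river: ρ → (-16,18,1)
river: ρ → (1,18,-16)
river: ρ → (-16,14,3)
river: ρ → (3,16,-11)
river: ρ → (-11,6,8)
river: ρ → (8,10,-9)
river: ρ → (-9,8,9)
river: ρ → (9,10,-8)
river: ρ → (-8,6,11)
ρ-cycle length = 22 (tail of 0 descent steps not counted)

22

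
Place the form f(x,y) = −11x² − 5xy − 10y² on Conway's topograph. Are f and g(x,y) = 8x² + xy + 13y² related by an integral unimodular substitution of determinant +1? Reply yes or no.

D₁ = -415, D₂ = -415
f is negative-definite; reduce −f:
−f: flip: (11,5,10)→(10,-5,11)
−f: reduced (well bottom): (10,-5,11) with a≤c, −a<b≤a
flip sign back: reduced form of f is (-10,5,-11)
g: reduced (well bottom): (8,1,13) with a≤c, −a<b≤a
reduced forms (-10, 5, -11) vs (8, 1, 13) ⇒ inequivalent

no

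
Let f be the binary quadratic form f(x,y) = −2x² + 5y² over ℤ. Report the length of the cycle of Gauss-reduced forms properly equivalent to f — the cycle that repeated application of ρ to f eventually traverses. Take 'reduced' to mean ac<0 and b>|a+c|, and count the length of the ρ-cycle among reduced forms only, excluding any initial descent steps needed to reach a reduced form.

D = 40, ⌊√D⌋ = 6
descent: ρ → (5,0,-2)
descent: ρ → (-2,4,3)  [lands on river]
river: ρ → (3,2,-3)
river: ρ → (-3,4,2)
river: ρ → (2,4,-3)
river: ρ → (-3,2,3)
river: ρ → (3,4,-2)
ρ-cycle length = 6 (tail of 2 descent steps not counted)

6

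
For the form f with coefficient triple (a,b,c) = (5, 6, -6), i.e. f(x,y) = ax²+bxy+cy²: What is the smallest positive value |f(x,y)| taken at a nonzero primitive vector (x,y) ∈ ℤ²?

river: ρ → (-6,6,5)
river: ρ → (5,4,-7)
river: ρ → (-7,10,2)
river: ρ → (2,10,-7)
river: ρ → (-7,4,5)
river: ρ → (5,6,-6)
closes: descent 0, river 6
min |a| on river = 2

2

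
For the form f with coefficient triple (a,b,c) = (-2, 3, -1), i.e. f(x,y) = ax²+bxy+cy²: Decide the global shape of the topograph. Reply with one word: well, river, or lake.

D = b²−4ac = 3² − 4·(-2)·(-1) = 1
D = 1² is a perfect square ⇒ form factors over ℤ ⇒ lakes

lake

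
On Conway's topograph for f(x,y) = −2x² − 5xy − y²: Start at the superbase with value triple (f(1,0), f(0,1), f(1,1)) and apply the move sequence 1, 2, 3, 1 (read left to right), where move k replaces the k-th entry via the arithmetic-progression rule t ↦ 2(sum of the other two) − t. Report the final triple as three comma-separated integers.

start (-2,-1,-8) = (f(1,0),f(0,1),f(1,1))
replace slot 1: 2·((-1)+(-8)) − (-2) = -16 → (-16,-1,-8)
replace slot 2: 2·((-16)+(-8)) − (-1) = -47 → (-16,-47,-8)
replace slot 3: 2·((-16)+(-47)) − (-8) = -118 → (-16,-47,-118)
replace slot 1: 2·((-47)+(-118)) − (-16) = -314 → (-314,-47,-118)

-314,-47,-118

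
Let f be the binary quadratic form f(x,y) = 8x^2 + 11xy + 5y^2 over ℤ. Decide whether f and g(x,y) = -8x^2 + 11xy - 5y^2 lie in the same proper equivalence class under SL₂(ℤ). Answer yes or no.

D₁ = -39, D₂ = -39
f: translate: b→-5 (≡11 mod 16), so (8,11,5)→(8,-5,2)
f: flip: (8,-5,2)→(2,5,8)
f: translate: b→1 (≡5 mod 4), so (2,5,8)→(2,1,5)
f: reduced (well bottom): (2,1,5) with a≤c, −a<b≤a
g is negative-definite; reduce −g:
−g: translate: b→5 (≡-11 mod 16), so (8,-11,5)→(8,5,2)
−g: flip: (8,5,2)→(2,-5,8)
−g: translate: b→-1 (≡-5 mod 4), so (2,-5,8)→(2,-1,5)
−g: reduced (well bottom): (2,-1,5) with a≤c, −a<b≤a
flip sign back: reduced form of g is (-2,1,-5)
reduced forms (2, 1, 5) vs (-2, 1, -5) ⇒ inequivalent

no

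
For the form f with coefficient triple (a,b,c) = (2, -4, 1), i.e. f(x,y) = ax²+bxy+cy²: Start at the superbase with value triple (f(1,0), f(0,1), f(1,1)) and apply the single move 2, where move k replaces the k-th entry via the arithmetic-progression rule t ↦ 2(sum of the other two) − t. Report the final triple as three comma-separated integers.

start (2,1,-1) = (f(1,0),f(0,1),f(1,1))
replace slot 2: 2·(2+(-1)) − 1 = 1 → (2,1,-1)

2,1,-1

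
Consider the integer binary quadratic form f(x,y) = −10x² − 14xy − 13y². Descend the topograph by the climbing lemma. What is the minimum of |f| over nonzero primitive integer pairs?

translate: b→-6 (≡14 mod 20), so (10,14,13)→(10,-6,9)
flip: (10,-6,9)→(9,6,10)
reduced (well bottom): (9,6,10) with a≤c, −a<b≤a
well minimum |f| = |-9| = 9 (negative-definite)

9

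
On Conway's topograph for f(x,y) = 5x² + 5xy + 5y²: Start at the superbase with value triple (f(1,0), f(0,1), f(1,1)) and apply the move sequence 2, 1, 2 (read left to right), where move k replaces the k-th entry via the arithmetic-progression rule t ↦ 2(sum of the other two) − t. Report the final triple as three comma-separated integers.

start (5,5,15) = (f(1,0),f(0,1),f(1,1))
replace slot 2: 2·(5+15) − 5 = 35 → (5,35,15)
replace slot 1: 2·(35+15) − 5 = 95 → (95,35,15)
replace slot 2: 2·(95+15) − 35 = 185 → (95,185,15)

95,185,15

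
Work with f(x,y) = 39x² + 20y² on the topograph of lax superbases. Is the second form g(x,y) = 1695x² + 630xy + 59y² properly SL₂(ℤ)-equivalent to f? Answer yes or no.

D₁ = -3120, D₂ = -3120
f: flip: (39,0,20)→(20,0,39)
f: reduced (well bottom): (20,0,39) with a≤c, −a<b≤a
g: flip: (1695,630,59)→(59,-630,1695)
g: translate: b→-40 (≡-630 mod 118), so (59,-630,1695)→(59,-40,20)
g: flip: (59,-40,20)→(20,40,59)
g: translate: b→0 (≡40 mod 40), so (20,40,59)→(20,0,39)
g: reduced (well bottom): (20,0,39) with a≤c, −a<b≤a
reduced forms (20, 0, 39) vs (20, 0, 39) ⇒ equivalent

yes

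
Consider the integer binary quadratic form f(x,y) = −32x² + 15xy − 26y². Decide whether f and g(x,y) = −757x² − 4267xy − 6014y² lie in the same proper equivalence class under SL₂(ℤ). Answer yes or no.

D₁ = -3103, D₂ = -3103
f is negative-definite; reduce −f:
−f: flip: (32,-15,26)→(26,15,32)
−f: reduced (well bottom): (26,15,32) with a≤c, −a<b≤a
flip sign back: reduced form of f is (-26,-15,-32)
g is negative-definite; reduce −g:
−g: translate: b→-275 (≡4267 mod 1514), so (757,4267,6014)→(757,-275,26)
−g: flip: (757,-275,26)→(26,275,757)
−g: translate: b→15 (≡275 mod 52), so (26,275,757)→(26,15,32)
−g: reduced (well bottom): (26,15,32) with a≤c, −a<b≤a
flip sign back: reduced form of g is (-26,-15,-32)
reduced forms (-26, -15, -32) vs (-26, -15, -32) ⇒ equivalent

yes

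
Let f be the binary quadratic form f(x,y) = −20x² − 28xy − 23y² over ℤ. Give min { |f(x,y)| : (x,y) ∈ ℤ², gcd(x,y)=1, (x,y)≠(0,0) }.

translate: b→-12 (≡28 mod 40), so (20,28,23)→(20,-12,15)
flip: (20,-12,15)→(15,12,20)
reduced (well bottom): (15,12,20) with a≤c, −a<b≤a
well minimum |f| = |-15| = 15 (negative-definite)

15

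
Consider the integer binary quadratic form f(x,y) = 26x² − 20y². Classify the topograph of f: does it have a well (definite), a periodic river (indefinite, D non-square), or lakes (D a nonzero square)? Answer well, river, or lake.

D = b²−4ac = 0² − 4·26·(-20) = 2080
D > 0 non-square ⇒ indefinite ⇒ periodic river

river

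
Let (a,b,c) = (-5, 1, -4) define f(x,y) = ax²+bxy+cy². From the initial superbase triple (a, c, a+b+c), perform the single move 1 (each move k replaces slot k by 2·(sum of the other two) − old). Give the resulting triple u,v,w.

start (-5,-4,-8) = (f(1,0),f(0,1),f(1,1))
replace slot 1: 2·((-4)+(-8)) − (-5) = -19 → (-19,-4,-8)

-19,-4,-8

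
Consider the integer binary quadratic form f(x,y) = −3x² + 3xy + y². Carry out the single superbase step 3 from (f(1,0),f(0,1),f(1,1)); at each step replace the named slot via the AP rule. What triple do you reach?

start (-3,1,1) = (f(1,0),f(0,1),f(1,1))
replace slot 3: 2·((-3)+1) − 1 = -5 → (-3,1,-5)

-3,1,-5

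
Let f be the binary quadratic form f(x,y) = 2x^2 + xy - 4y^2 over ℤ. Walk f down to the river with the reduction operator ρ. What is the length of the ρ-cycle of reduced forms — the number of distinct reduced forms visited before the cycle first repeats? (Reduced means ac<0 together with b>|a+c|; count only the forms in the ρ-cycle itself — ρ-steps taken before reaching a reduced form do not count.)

D = 33, ⌊√D⌋ = 5
descent: ρ → (-4,-1,2)
descent: ρ → (2,5,-1)  [lands on river]
river: ρ → (-1,5,2)
river: ρ → (2,3,-3)
river: ρ → (-3,3,2)
ρ-cycle length = 4 (tail of 2 descent steps not counted)

4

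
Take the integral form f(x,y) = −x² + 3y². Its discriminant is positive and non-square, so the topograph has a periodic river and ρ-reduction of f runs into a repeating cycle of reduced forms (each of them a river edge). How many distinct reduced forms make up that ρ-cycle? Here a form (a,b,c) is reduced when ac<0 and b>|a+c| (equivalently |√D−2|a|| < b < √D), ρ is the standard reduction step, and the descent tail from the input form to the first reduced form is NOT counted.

D = 12, ⌊√D⌋ = 3
descent: ρ → (3,0,-1)
descent: ρ → (-1,2,2)  [lands on river]
river: ρ → (2,2,-1)
ρ-cycle length = 2 (tail of 2 descent steps not counted)

2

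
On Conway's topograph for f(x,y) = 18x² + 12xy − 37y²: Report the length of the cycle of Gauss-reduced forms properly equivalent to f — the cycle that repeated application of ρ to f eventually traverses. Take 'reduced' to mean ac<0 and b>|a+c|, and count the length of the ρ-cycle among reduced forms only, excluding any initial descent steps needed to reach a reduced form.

D = 2808, ⌊√D⌋ = 52
descent: ρ → (-37,-12,18)
descent: ρ → (18,48,-7)  [lands on river]
river: ρ → (-7,50,11)
river: ρ → (11,38,-31)
river: ρ → (-31,24,18)
ρ-cycle length = 4 (tail of 2 descent steps not counted)

4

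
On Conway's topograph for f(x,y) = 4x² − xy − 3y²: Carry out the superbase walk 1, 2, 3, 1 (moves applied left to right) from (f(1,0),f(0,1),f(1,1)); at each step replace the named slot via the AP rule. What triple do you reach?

start (4,-3,0) = (f(1,0),f(0,1),f(1,1))
replace slot 1: 2·((-3)+0) − 4 = -10 → (-10,-3,0)
replace slot 2: 2·((-10)+0) − (-3) = -17 → (-10,-17,0)
replace slot 3: 2·((-10)+(-17)) − 0 = -54 → (-10,-17,-54)
replace slot 1: 2·((-17)+(-54)) − (-10) = -132 → (-132,-17,-54)

-132,-17,-54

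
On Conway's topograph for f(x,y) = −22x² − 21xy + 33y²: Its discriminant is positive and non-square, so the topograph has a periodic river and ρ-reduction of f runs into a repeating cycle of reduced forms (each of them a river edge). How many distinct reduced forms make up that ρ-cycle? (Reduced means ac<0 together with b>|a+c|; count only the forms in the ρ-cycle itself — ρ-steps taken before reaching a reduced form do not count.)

D = 3345, ⌊√D⌋ = 57
descent: ρ → (33,21,-22)  [lands on river]
river: ρ → (-22,23,32)
river: ρ → (32,41,-13)
river: ρ → (-13,37,38)
river: ρ → (38,39,-12)
river: ρ → (-12,57,2)
river: ρ → (2,55,-40)
river: ρ → (-40,25,17)
river: ρ → (17,43,-22)
river: ρ → (-22,45,15)
river: ρ → (15,45,-22)
river: ρ → (-22,43,17)
river: ρ → (17,25,-40)
river: ρ → (-40,55,2)
river: ρ → (2,57,-12)
river: ρ → (-12,39,38)
river: ρ → (38,37,-13)
river: ρ → (-13,41,32)
river: ρ → (32,23,-22)
river: ρ → (-22,21,33)
river: ρ → (33,45,-10)
river: ρ → (-10,55,8)
river: ρ → (8,57,-3)
river: ρ → (-3,57,8)
river: ρ → (8,55,-10)
river: ρ → (-10,45,33)
ρ-cycle length = 26 (tail of 1 descent step not counted)

26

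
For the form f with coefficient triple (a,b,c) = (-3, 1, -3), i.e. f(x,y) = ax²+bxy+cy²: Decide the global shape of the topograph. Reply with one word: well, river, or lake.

D = b²−4ac = 1² − 4·(-3)·(-3) = -35
D < 0 ⇒ definite ⇒ every region one sign ⇒ single well

well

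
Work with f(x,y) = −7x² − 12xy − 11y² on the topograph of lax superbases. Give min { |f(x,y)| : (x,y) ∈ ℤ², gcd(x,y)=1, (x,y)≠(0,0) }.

translate: b→-2 (≡12 mod 14), so (7,12,11)→(7,-2,6)
flip: (7,-2,6)→(6,2,7)
reduced (well bottom): (6,2,7) with a≤c, −a<b≤a
well minimum |f| = |-6| = 6 (negative-definite)

6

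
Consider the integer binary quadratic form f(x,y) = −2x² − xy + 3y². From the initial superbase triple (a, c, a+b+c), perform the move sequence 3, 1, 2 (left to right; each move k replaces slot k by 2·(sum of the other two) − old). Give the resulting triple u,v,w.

start (-2,3,0) = (f(1,0),f(0,1),f(1,1))
replace slot 3: 2·((-2)+3) − 0 = 2 → (-2,3,2)
replace slot 1: 2·(3+2) − (-2) = 12 → (12,3,2)
replace slot 2: 2·(12+2) − 3 = 25 → (12,25,2)

12,25,2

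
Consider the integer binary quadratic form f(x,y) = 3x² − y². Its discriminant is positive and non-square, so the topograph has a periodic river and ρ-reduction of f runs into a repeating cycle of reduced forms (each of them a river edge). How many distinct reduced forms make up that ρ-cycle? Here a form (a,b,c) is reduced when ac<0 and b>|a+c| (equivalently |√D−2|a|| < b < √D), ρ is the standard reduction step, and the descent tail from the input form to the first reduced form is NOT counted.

D = 12, ⌊√D⌋ = 3
descent: ρ → (-1,2,2)  [lands on river]
river: ρ → (2,2,-1)
ρ-cycle length = 2 (tail of 1 descent step not counted)

2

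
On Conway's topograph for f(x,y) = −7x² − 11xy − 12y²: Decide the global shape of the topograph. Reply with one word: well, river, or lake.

D = b²−4ac = (-11)² − 4·(-7)·(-12) = -215
D < 0 ⇒ definite ⇒ every region one sign ⇒ single well

well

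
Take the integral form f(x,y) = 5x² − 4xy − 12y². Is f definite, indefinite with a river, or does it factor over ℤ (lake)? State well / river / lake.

D = b²−4ac = (-4)² − 4·5·(-12) = 256
D = 16² is a perfect square ⇒ form factors over ℤ ⇒ lakes

lake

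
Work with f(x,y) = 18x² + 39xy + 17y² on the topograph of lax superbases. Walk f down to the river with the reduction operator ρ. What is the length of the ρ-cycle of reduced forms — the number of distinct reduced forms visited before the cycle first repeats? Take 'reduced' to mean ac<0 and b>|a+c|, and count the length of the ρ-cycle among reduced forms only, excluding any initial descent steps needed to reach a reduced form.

D = 297, ⌊√D⌋ = 17
descent: ρ → (17,-5,-4)
descent: ρ → (-4,13,8)  [lands on river]
river: ρ → (8,3,-9)
river: ρ → (-9,15,2)
river: ρ → (2,17,-1)
river: ρ → (-1,17,2)
river: ρ → (2,15,-9)
river: ρ → (-9,3,8)
river: ρ → (8,13,-4)
river: ρ → (-4,11,11)
river: ρ → (11,11,-4)
ρ-cycle length = 10 (tail of 2 descent steps not counted)

10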